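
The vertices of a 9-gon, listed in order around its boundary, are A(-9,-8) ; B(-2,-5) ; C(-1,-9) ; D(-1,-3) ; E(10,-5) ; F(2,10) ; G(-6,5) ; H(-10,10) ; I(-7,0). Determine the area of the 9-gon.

Cross-terms: 29, 13, -6, 35, 110, 70, -10, 70, 56  ⇒  Σ = 367
Area = |Σ|/2 = 183.5.

183.5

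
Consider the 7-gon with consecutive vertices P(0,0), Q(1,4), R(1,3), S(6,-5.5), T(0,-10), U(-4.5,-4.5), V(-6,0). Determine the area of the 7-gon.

78.25

Cross-terms: 0, -1, -23.5, -60, -45, -27, 0  ⇒  Σ = -156.5
Area = |Σ|/2 = 78.25.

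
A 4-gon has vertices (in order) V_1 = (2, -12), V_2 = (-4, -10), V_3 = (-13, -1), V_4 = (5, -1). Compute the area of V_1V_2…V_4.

117

Apply the shoelace formula: 2A = Σ (x_i·y_{i+1} − x_{i+1}·y_i), indices taken mod 4.
Σ = (-68) + (-126) + (18) + (-58) = -234
Area = |Σ|/2 = 117.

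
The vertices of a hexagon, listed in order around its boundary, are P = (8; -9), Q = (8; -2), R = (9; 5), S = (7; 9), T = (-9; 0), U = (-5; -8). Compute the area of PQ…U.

211

Apply the shoelace formula: 2A = Σ (x_i·y_{i+1} − x_{i+1}·y_i), indices taken mod 6.
Σ = (56) + (58) + (46) + (81) + (72) + (109) = 422
Area = |Σ|/2 = 211.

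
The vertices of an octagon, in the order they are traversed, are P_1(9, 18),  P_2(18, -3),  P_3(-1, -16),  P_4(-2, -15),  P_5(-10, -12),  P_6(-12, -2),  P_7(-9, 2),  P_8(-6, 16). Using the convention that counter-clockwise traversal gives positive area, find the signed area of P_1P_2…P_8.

Apply the surveyor's formula: 2A = Σ (x_i·y_{i+1} − x_{i+1}·y_i), indices taken mod 8.
P_1→P_2: (9)(-3) − (18)(18) = -351
P_2→P_3: (18)(-16) − (-1)(-3) = -291
P_3→P_4: (-1)(-15) − (-2)(-16) = -17
P_4→P_5: (-2)(-12) − (-10)(-15) = -126
P_5→P_6: (-10)(-2) − (-12)(-12) = -124
P_6→P_7: (-12)(2) − (-9)(-2) = -42
P_7→P_8: (-9)(16) − (-6)(2) = -132
P_8→P_1: (-6)(18) − (9)(16) = -252
Σ = -1335
Signed area = Σ/2 = -667.5 (negative ⇒ clockwise traversal).

-667.5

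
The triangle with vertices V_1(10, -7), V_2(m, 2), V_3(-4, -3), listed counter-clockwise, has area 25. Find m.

-9

The doubled signed area Σ (x_i y_{i+1} − x_{i+1} y_i) is linear in m.
With m=0 it equals 86; the coefficient of m is 4 (from the two edges through V_2).
So 4·m + 86 = 2·25 = 50 ⇒ m = -9.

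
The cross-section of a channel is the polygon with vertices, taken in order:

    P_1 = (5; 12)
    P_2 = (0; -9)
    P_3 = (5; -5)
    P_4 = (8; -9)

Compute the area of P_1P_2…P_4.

68

Σ = (-45) + (45) + (-5) + (141) = 136
Area = |Σ|/2 = 68.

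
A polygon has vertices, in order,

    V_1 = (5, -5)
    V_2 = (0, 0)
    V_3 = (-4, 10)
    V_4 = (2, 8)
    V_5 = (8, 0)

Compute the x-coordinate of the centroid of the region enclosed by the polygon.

Apply the surveyor's formula. First the cross-terms c_i = x_i·y_{i+1} − x_{i+1}·y_i:
  0, 0, -52, -64, -40  ⇒  2A = -156, A = -78.
Then Σ (x_i + x_{i+1})·c_i = -1056, so x̄ = -1056 / (6·(-78)) = 88/39.

88/39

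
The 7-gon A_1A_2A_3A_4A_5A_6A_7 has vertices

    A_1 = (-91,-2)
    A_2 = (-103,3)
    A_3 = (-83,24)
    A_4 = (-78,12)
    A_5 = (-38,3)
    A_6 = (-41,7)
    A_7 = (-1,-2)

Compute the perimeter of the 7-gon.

232

|A_1A_2| = √((-12)² + (5)²) = √169 = 13
|A_2A_3| = √((20)² + (21)²) = √841 = 29
|A_3A_4| = √((5)² + (-12)²) = √169 = 13
|A_4A_5| = √((40)² + (-9)²) = √1681 = 41
|A_5A_6| = √((-3)² + (4)²) = √25 = 5
|A_6A_7| = √((40)² + (-9)²) = √1681 = 41
|A_7A_1| = √((-90)² + (0)²) = √8100 = 90
Perimeter = 13 + 29 + 13 + 41 + 5 + 41 + 90 = 232.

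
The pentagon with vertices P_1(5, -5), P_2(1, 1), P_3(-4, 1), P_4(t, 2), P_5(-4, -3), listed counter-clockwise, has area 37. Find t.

The doubled signed area Σ (x_i y_{i+1} − x_{i+1} y_i) is linear in t.
With t=0 it equals 50; the coefficient of t is -4 (from the two edges through P_4).
So -4·t + 50 = 2·37 = 74 ⇒ t = -6.

-6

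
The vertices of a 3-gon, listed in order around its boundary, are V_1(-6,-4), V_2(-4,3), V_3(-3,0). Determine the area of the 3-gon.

Apply the shoelace (surveyor's) formula: 2A = Σ (x_i·y_{i+1} − x_{i+1}·y_i), indices taken mod 3.
Σ = (-34) + (9) + (12) = -13
Area = |Σ|/2 = 6.5.

6.5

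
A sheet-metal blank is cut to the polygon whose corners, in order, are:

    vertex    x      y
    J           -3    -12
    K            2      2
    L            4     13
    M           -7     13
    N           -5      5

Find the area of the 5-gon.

Apply Gauss's area formula: 2A = Σ (x_i·y_{i+1} − x_{i+1}·y_i), indices taken mod 5.
Σ = (18) + (18) + (143) + (30) + (75) = 284
Area = |Σ|/2 = 142.

142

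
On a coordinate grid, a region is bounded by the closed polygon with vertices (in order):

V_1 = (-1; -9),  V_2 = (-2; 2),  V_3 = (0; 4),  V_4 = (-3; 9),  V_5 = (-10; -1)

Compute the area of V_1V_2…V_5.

83

Apply the surveyor's formula: 2A = Σ (x_i·y_{i+1} − x_{i+1}·y_i), indices taken mod 5.
Σ = (-20) + (-8) + (12) + (93) + (89) = 166
Area = |Σ|/2 = 83.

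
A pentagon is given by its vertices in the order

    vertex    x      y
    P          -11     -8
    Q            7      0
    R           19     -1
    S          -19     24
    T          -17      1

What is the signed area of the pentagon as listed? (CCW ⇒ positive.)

Apply Gauss's area formula: 2A = Σ (x_i·y_{i+1} − x_{i+1}·y_i), indices taken mod 5.
Cross-terms: 56, -7, 437, 389, 147  ⇒  Σ = 1022
Signed area = Σ/2 = 511 (positive ⇒ counter-clockwise traversal).

511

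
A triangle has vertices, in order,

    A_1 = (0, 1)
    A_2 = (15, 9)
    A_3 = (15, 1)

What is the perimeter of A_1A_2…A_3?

|A_1A_2| = √((15)² + (8)²) = √289 = 17
|A_2A_3| = √((0)² + (-8)²) = √64 = 8
|A_3A_1| = √((-15)² + (0)²) = √225 = 15
Perimeter = 17 + 8 + 15 = 40.

40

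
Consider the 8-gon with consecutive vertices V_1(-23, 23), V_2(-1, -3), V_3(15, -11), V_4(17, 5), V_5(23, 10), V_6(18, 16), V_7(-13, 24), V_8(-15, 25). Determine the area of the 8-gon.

Apply the shoelace formula: 2A = Σ (x_i·y_{i+1} − x_{i+1}·y_i), indices taken mod 8.
Cross-terms: 92, 56, 262, 55, 188, 640, 35, 230  ⇒  Σ = 1558
Area = |Σ|/2 = 779.

779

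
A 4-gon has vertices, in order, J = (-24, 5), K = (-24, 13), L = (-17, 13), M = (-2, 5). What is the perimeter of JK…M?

54

|JK| = √((0)² + (8)²) = √64 = 8
|KL| = √((7)² + (0)²) = √49 = 7
|LM| = √((15)² + (-8)²) = √289 = 17
|MJ| = √((-22)² + (0)²) = √484 = 22
Perimeter = 8 + 7 + 17 + 22 = 54.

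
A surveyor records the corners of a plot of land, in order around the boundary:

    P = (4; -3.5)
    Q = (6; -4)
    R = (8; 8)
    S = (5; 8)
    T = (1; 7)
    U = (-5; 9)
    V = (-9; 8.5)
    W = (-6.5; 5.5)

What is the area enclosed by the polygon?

112.5

Σ = (5) + (80) + (24) + (27) + (44) + (38.5) + (5.75) + (0.75) = 225
Area = |Σ|/2 = 112.5.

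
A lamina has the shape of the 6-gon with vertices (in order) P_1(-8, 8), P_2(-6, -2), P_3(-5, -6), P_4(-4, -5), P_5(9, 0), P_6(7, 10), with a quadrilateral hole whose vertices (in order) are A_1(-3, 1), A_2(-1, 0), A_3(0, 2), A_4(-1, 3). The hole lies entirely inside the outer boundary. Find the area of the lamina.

176.5

Outer boundary:
Σ = (64) + (26) + (1) + (45) + (90) + (136) = 362
Area = |Σ|/2 = 181.
Hole:
Apply the surveyor's formula: 2A = Σ (x_i·y_{i+1} − x_{i+1}·y_i), indices taken mod 4.
Σ = (1) + (-2) + (2) + (8) = 9
Area = |Σ|/2 = 4.5.
Net area = 181 − 4.5 = 176.5.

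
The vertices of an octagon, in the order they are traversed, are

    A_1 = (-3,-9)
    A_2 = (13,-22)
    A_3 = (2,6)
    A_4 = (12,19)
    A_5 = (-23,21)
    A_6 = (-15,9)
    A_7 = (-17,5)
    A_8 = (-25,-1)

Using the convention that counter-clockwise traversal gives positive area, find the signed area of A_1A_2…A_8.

755

Apply Gauss's area formula: 2A = Σ (x_i·y_{i+1} − x_{i+1}·y_i), indices taken mod 8.
Σ = (183) + (122) + (-34) + (689) + (108) + (78) + (142) + (222) = 1510
Signed area = Σ/2 = 755 (positive ⇒ counter-clockwise traversal).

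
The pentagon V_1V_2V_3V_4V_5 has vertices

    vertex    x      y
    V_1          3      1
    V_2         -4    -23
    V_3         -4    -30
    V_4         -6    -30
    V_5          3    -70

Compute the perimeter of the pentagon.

146

|V_1V_2| = √((-7)² + (-24)²) = √625 = 25
|V_2V_3| = √((0)² + (-7)²) = √49 = 7
|V_3V_4| = √((-2)² + (0)²) = √4 = 2
|V_4V_5| = √((9)² + (-40)²) = √1681 = 41
|V_5V_1| = √((0)² + (71)²) = √5041 = 71
Perimeter = 25 + 7 + 2 + 41 + 71 = 146.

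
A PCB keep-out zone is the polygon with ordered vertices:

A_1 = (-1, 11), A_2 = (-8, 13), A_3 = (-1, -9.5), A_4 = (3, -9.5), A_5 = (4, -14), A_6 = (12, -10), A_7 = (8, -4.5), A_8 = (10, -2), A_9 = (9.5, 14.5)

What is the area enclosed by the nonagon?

332

Apply the surveyor's formula: 2A = Σ (x_i·y_{i+1} − x_{i+1}·y_i), indices taken mod 9.
A_1→A_2: (-1)(13) − (-8)(11) = 75
A_2→A_3: (-8)(-9.5) − (-1)(13) = 89
A_3→A_4: (-1)(-9.5) − (3)(-9.5) = 38
A_4→A_5: (3)(-14) − (4)(-9.5) = -4
A_5→A_6: (4)(-10) − (12)(-14) = 128
A_6→A_7: (12)(-4.5) − (8)(-10) = 26
A_7→A_8: (8)(-2) − (10)(-4.5) = 29
A_8→A_9: (10)(14.5) − (9.5)(-2) = 164
A_9→A_1: (9.5)(11) − (-1)(14.5) = 119
Σ = 664
Area = |Σ|/2 = 332.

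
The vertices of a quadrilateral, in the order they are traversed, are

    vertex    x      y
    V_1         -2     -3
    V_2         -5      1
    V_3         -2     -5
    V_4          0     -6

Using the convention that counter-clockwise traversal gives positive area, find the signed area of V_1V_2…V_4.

Apply the shoelace (surveyor's) formula: 2A = Σ (x_i·y_{i+1} − x_{i+1}·y_i), indices taken mod 4.
V_1→V_2: (-2)(1) − (-5)(-3) = -17
V_2→V_3: (-5)(-5) − (-2)(1) = 27
V_3→V_4: (-2)(-6) − (0)(-5) = 12
V_4→V_1: (0)(-3) − (-2)(-6) = -12
Σ = 10
Signed area = Σ/2 = 5 (positive ⇒ counter-clockwise traversal).

5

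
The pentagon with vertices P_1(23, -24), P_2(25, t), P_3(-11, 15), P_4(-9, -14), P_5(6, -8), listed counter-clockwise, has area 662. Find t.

-4

Write out the shoelace sum; only the two edges meeting at P_2 involve t:
2·Area = [(23·t − 25·(-24)) + (25·15 − (-11)·t)] + 485
       = 34·t + 1460 = 1324
⇒ t = -4.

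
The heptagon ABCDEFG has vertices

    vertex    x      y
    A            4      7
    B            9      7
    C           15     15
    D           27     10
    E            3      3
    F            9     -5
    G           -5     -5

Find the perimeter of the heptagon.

|AB| = √((5)² + (0)²) = √25 = 5
|BC| = √((6)² + (8)²) = √100 = 10
|CD| = √((12)² + (-5)²) = √169 = 13
|DE| = √((-24)² + (-7)²) = √625 = 25
|EF| = √((6)² + (-8)²) = √100 = 10
|FG| = √((-14)² + (0)²) = √196 = 14
|GA| = √((9)² + (12)²) = √225 = 15
Perimeter = 5 + 10 + 13 + 25 + 10 + 14 + 15 = 92.

92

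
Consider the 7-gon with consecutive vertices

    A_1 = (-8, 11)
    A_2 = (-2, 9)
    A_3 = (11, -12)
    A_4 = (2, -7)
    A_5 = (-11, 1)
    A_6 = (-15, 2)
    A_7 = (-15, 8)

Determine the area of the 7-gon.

225.5

Cross-terms: -50, -75, -53, -75, -7, -90, -101  ⇒  Σ = -451
Area = |Σ|/2 = 225.5.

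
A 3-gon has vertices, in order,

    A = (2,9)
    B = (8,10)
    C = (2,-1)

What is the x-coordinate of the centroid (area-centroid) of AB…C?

4

Apply the shoelace formula. First the cross-terms c_i = x_i·y_{i+1} − x_{i+1}·y_i:
  -52, -28, 20  ⇒  2A = -60, A = -30.
Then Σ (x_i + x_{i+1})·c_i = -720, so x̄ = -720 / (6·(-30)) = 4.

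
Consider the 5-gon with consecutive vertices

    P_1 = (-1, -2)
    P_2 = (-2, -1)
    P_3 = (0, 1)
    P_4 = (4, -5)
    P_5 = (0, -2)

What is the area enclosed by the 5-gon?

9.5

Apply the surveyor's formula: 2A = Σ (x_i·y_{i+1} − x_{i+1}·y_i), indices taken mod 5.
Cross-terms: -3, -2, -4, -8, -2  ⇒  Σ = -19
Area = |Σ|/2 = 9.5.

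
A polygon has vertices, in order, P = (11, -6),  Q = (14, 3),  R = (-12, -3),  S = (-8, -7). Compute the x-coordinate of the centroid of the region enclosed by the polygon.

87/37

Apply the surveyor's formula. First the cross-terms c_i = x_i·y_{i+1} − x_{i+1}·y_i:
  117, -6, 60, 125  ⇒  2A = 296, A = 148.
Then Σ (x_i + x_{i+1})·c_i = 2088, so x̄ = 2088 / (6·148) = 87/37.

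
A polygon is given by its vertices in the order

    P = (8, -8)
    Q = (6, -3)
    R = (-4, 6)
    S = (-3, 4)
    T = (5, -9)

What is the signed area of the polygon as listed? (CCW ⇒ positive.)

Apply the shoelace formula: 2A = Σ (x_i·y_{i+1} − x_{i+1}·y_i), indices taken mod 5.
Σ = (24) + (24) + (2) + (7) + (32) = 89
Signed area = Σ/2 = 44.5 (positive ⇒ counter-clockwise traversal).

44.5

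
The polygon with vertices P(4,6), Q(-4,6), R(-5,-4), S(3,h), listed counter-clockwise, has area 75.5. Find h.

-3

The doubled signed area Σ (x_i y_{i+1} − x_{i+1} y_i) is linear in h.
With h=0 it equals 124; the coefficient of h is -9 (from the two edges through S).
So -9·h + 124 = 2·75.5 = 151 ⇒ h = -3.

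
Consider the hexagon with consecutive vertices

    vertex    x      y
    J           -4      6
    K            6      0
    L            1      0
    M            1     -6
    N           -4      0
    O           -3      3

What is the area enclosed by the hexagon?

Apply Gauss's area formula: 2A = Σ (x_i·y_{i+1} − x_{i+1}·y_i), indices taken mod 6.
J→K: (-4)(0) − (6)(6) = -36
K→L: (6)(0) − (1)(0) = 0
L→M: (1)(-6) − (1)(0) = -6
M→N: (1)(0) − (-4)(-6) = -24
N→O: (-4)(3) − (-3)(0) = -12
O→J: (-3)(6) − (-4)(3) = -6
Σ = -84
Area = |Σ|/2 = 42.

42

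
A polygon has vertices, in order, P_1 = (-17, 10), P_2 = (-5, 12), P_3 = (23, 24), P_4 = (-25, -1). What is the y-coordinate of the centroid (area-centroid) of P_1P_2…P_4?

847/90

Apply Gauss's area formula. First the cross-terms c_i = x_i·y_{i+1} − x_{i+1}·y_i:
  -154, -396, 577, -267  ⇒  2A = -240, A = -120.
Then Σ (y_i + y_{i+1})·c_i = -6776, so ȳ = -6776 / (6·(-120)) = 847/90.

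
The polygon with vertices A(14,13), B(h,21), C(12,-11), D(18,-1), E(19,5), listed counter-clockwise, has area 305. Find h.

Write out the shoelace sum; only the two edges meeting at B involve h:
2·Area = [(14·21 − h·13) + (h·(-11) − 12·21)] + 472
       = -24·h + 514 = 610
⇒ h = -4.

-4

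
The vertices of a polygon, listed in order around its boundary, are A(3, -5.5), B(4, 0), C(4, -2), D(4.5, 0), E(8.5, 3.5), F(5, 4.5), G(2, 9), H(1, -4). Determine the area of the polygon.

Apply Gauss's area formula: 2A = Σ (x_i·y_{i+1} − x_{i+1}·y_i), indices taken mod 8.
Cross-terms: 22, -8, 9, 15.75, 20.75, 36, -17, 6.5  ⇒  Σ = 85
Area = |Σ|/2 = 42.5.

42.5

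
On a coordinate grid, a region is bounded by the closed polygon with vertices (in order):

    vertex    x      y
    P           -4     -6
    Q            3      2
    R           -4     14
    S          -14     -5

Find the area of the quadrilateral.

Apply the shoelace formula: 2A = Σ (x_i·y_{i+1} − x_{i+1}·y_i), indices taken mod 4.
Σ = (10) + (50) + (216) + (64) = 340
Area = |Σ|/2 = 170.

170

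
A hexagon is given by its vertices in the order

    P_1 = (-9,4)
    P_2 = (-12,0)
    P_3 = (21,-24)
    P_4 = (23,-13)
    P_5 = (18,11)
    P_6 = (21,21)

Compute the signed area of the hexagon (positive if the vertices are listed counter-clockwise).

761

Apply the shoelace (surveyor's) formula: 2A = Σ (x_i·y_{i+1} − x_{i+1}·y_i), indices taken mod 6.
Σ = (48) + (288) + (279) + (487) + (147) + (273) = 1522
Signed area = Σ/2 = 761 (positive ⇒ counter-clockwise traversal).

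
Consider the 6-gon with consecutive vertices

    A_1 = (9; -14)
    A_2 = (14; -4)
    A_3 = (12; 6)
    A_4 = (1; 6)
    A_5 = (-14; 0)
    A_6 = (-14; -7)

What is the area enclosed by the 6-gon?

399.5

A_1→A_2: (9)(-4) − (14)(-14) = 160
A_2→A_3: (14)(6) − (12)(-4) = 132
A_3→A_4: (12)(6) − (1)(6) = 66
A_4→A_5: (1)(0) − (-14)(6) = 84
A_5→A_6: (-14)(-7) − (-14)(0) = 98
A_6→A_1: (-14)(-14) − (9)(-7) = 259
Σ = 799
Area = |Σ|/2 = 399.5.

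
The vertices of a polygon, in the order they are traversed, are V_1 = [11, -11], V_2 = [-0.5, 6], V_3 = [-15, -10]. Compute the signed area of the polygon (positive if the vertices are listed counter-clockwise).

Apply the shoelace (surveyor's) formula: 2A = Σ (x_i·y_{i+1} − x_{i+1}·y_i), indices taken mod 3.
V_1→V_2: (11)(6) − (-0.5)(-11) = 60.5
V_2→V_3: (-0.5)(-10) − (-15)(6) = 95
V_3→V_1: (-15)(-11) − (11)(-10) = 275
Σ = 430.5
Signed area = Σ/2 = 215.25 (positive ⇒ counter-clockwise traversal).

215.25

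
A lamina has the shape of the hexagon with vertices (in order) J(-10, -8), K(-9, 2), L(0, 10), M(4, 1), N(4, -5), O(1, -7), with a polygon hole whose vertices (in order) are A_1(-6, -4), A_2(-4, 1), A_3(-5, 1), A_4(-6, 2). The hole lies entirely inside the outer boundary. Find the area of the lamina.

Outer boundary:
Σ = (-92) + (-90) + (-40) + (-24) + (-23) + (-78) = -347
Area = |Σ|/2 = 173.5.
Hole:
Apply the shoelace formula: 2A = Σ (x_i·y_{i+1} − x_{i+1}·y_i), indices taken mod 4.
Σ = (-22) + (1) + (-4) + (36) = 11
Area = |Σ|/2 = 5.5.
Net area = 173.5 − 5.5 = 168.

168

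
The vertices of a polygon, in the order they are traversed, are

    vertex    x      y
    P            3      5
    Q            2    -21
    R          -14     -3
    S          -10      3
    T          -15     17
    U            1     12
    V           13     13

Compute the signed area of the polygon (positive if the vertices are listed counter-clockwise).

Cross-terms: -73, -300, -72, -125, -197, -143, 26  ⇒  Σ = -884
Signed area = Σ/2 = -442 (negative ⇒ clockwise traversal).

-442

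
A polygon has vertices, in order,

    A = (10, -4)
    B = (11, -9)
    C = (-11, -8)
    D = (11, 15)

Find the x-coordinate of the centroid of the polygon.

Apply the shoelace (surveyor's) formula. First the cross-terms c_i = x_i·y_{i+1} − x_{i+1}·y_i:
  -46, -187, -77, -194  ⇒  2A = -504, A = -252.
Then Σ (x_i + x_{i+1})·c_i = -5040, so x̄ = -5040 / (6·(-252)) = 10/3.

10/3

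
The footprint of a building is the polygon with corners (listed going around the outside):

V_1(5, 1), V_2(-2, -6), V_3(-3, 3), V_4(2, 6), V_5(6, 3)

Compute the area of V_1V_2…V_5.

57.5

Σ = (-28) + (-24) + (-24) + (-30) + (-9) = -115
Area = |Σ|/2 = 57.5.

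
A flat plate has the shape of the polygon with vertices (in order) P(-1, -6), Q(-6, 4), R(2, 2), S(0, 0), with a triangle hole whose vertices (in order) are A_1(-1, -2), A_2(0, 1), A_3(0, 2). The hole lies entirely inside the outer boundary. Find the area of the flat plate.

Outer boundary:
Apply the surveyor's formula: 2A = Σ (x_i·y_{i+1} − x_{i+1}·y_i), indices taken mod 4.
Σ = (-40) + (-20) + (0) + (0) = -60
Area = |Σ|/2 = 30.
Hole:
A_1→A_2: (-1)(1) − (0)(-2) = -1
A_2→A_3: (0)(2) − (0)(1) = 0
A_3→A_1: (0)(-2) − (-1)(2) = 2
Σ = 1
Area = |Σ|/2 = 0.5.
Net area = 30 − 0.5 = 29.5.

29.5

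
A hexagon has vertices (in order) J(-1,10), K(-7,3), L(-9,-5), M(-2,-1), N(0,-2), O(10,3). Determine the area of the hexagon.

127.5

Cross-terms: 67, 62, -1, 4, 20, 103  ⇒  Σ = 255
Area = |Σ|/2 = 127.5.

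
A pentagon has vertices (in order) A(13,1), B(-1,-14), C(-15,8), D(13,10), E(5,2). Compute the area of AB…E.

349

Apply Gauss's area formula: 2A = Σ (x_i·y_{i+1} − x_{i+1}·y_i), indices taken mod 5.
Cross-terms: -181, -218, -254, -24, -21  ⇒  Σ = -698
Area = |Σ|/2 = 349.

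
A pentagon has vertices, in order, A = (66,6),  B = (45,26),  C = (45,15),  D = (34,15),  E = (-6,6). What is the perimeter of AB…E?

|AB| = √((-21)² + (20)²) = √841 = 29
|BC| = √((0)² + (-11)²) = √121 = 11
|CD| = √((-11)² + (0)²) = √121 = 11
|DE| = √((-40)² + (-9)²) = √1681 = 41
|EA| = √((72)² + (0)²) = √5184 = 72
Perimeter = 29 + 11 + 11 + 41 + 72 = 164.

164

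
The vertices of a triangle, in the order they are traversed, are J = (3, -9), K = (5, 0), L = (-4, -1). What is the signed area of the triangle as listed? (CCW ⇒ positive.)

Apply the shoelace (surveyor's) formula: 2A = Σ (x_i·y_{i+1} − x_{i+1}·y_i), indices taken mod 3.
Σ = (45) + (-5) + (39) = 79
Signed area = Σ/2 = 39.5 (positive ⇒ counter-clockwise traversal).

39.5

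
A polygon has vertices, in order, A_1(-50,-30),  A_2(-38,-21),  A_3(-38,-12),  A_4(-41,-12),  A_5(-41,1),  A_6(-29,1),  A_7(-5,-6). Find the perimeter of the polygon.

|A_1A_2| = √((12)² + (9)²) = √225 = 15
|A_2A_3| = √((0)² + (9)²) = √81 = 9
|A_3A_4| = √((-3)² + (0)²) = √9 = 3
|A_4A_5| = √((0)² + (13)²) = √169 = 13
|A_5A_6| = √((12)² + (0)²) = √144 = 12
|A_6A_7| = √((24)² + (-7)²) = √625 = 25
|A_7A_1| = √((-45)² + (-24)²) = √2601 = 51
Perimeter = 15 + 9 + 3 + 13 + 12 + 25 + 51 = 128.

128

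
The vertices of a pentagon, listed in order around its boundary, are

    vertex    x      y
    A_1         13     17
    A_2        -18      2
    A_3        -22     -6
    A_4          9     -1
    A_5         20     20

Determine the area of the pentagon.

Apply the shoelace (surveyor's) formula: 2A = Σ (x_i·y_{i+1} − x_{i+1}·y_i), indices taken mod 5.
Σ = (332) + (152) + (76) + (200) + (80) = 840
Area = |Σ|/2 = 420.

420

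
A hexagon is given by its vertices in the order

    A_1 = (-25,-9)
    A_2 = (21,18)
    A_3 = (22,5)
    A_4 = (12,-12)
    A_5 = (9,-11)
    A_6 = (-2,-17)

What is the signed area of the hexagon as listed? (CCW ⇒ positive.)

Σ = (-261) + (-291) + (-324) + (-24) + (-175) + (-407) = -1482
Signed area = Σ/2 = -741 (negative ⇒ clockwise traversal).

-741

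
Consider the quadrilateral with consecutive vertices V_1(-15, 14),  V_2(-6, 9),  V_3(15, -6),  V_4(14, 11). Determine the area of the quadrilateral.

Apply the shoelace (surveyor's) formula: 2A = Σ (x_i·y_{i+1} − x_{i+1}·y_i), indices taken mod 4.
Σ = (-51) + (-99) + (249) + (361) = 460
Area = |Σ|/2 = 230.

230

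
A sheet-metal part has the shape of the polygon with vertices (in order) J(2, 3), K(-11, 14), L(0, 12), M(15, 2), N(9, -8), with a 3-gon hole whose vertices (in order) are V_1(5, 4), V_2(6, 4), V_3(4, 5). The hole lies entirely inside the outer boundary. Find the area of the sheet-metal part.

172.5

Outer boundary:
Apply the shoelace (surveyor's) formula: 2A = Σ (x_i·y_{i+1} − x_{i+1}·y_i), indices taken mod 5.
Σ = (61) + (-132) + (-180) + (-138) + (43) = -346
Area = |Σ|/2 = 173.
Hole:
Apply the shoelace formula: 2A = Σ (x_i·y_{i+1} − x_{i+1}·y_i), indices taken mod 3.
Σ = (-4) + (14) + (-9) = 1
Area = |Σ|/2 = 0.5.
Net area = 173 − 0.5 = 172.5.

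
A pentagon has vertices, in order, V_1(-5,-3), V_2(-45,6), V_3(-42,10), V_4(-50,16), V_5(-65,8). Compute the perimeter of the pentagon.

|V_1V_2| = √((-40)² + (9)²) = √1681 = 41
|V_2V_3| = √((3)² + (4)²) = √25 = 5
|V_3V_4| = √((-8)² + (6)²) = √100 = 10
|V_4V_5| = √((-15)² + (-8)²) = √289 = 17
|V_5V_1| = √((60)² + (-11)²) = √3721 = 61
Perimeter = 41 + 5 + 10 + 17 + 61 = 134.

134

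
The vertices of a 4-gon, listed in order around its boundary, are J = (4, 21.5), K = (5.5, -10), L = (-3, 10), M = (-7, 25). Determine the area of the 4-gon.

194.375

Σ = (-158.25) + (25) + (-5) + (-250.5) = -388.75
Area = |Σ|/2 = 194.375.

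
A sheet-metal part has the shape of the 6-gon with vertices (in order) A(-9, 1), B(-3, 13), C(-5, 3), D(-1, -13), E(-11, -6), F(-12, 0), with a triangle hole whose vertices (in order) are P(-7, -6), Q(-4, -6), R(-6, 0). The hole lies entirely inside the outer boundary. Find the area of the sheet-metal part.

Outer boundary:
Apply the shoelace (surveyor's) formula: 2A = Σ (x_i·y_{i+1} − x_{i+1}·y_i), indices taken mod 6.
Σ = (-114) + (56) + (68) + (-137) + (-72) + (-12) = -211
Area = |Σ|/2 = 105.5.
Hole:
Apply the shoelace (surveyor's) formula: 2A = Σ (x_i·y_{i+1} − x_{i+1}·y_i), indices taken mod 3.
Σ = (18) + (-36) + (36) = 18
Area = |Σ|/2 = 9.
Net area = 105.5 − 9 = 96.5.

96.5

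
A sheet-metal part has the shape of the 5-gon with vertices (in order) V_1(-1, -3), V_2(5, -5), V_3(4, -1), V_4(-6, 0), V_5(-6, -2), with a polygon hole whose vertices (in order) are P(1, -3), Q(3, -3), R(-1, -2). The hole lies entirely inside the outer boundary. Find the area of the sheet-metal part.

Outer boundary:
Σ = (20) + (15) + (-6) + (12) + (16) = 57
Area = |Σ|/2 = 28.5.
Hole:
Apply the shoelace formula: 2A = Σ (x_i·y_{i+1} − x_{i+1}·y_i), indices taken mod 3.
Σ = (6) + (-9) + (5) = 2
Area = |Σ|/2 = 1.
Net area = 28.5 − 1 = 27.5.

27.5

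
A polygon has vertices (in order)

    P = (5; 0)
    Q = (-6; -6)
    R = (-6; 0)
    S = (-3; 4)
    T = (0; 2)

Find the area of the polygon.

53

Apply the shoelace (surveyor's) formula: 2A = Σ (x_i·y_{i+1} − x_{i+1}·y_i), indices taken mod 5.
Σ = (-30) + (-36) + (-24) + (-6) + (-10) = -106
Area = |Σ|/2 = 53.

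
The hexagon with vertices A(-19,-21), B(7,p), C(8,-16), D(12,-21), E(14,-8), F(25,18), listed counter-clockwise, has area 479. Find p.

The doubled signed area Σ (x_i y_{i+1} − x_{i+1} y_i) is linear in p.
With p=0 it equals 526; the coefficient of p is -27 (from the two edges through B).
So -27·p + 526 = 2·479 = 958 ⇒ p = -16.

-16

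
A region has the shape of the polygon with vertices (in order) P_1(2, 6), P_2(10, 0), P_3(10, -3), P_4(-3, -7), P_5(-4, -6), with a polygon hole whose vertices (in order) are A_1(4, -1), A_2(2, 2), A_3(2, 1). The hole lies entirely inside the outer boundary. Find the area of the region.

Outer boundary:
Apply the shoelace (surveyor's) formula: 2A = Σ (x_i·y_{i+1} − x_{i+1}·y_i), indices taken mod 5.
P_1→P_2: (2)(0) − (10)(6) = -60
P_2→P_3: (10)(-3) − (10)(0) = -30
P_3→P_4: (10)(-7) − (-3)(-3) = -79
P_4→P_5: (-3)(-6) − (-4)(-7) = -10
P_5→P_1: (-4)(6) − (2)(-6) = -12
Σ = -191
Area = |Σ|/2 = 95.5.
Hole:
Apply the shoelace (surveyor's) formula: 2A = Σ (x_i·y_{i+1} − x_{i+1}·y_i), indices taken mod 3.
A_1→A_2: (4)(2) − (2)(-1) = 10
A_2→A_3: (2)(1) − (2)(2) = -2
A_3→A_1: (2)(-1) − (4)(1) = -6
Σ = 2
Area = |Σ|/2 = 1.
Net area = 95.5 − 1 = 94.5.

94.5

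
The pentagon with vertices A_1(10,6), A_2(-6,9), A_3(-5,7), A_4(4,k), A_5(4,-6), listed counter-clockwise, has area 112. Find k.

-7

The doubled signed area Σ (x_i y_{i+1} − x_{i+1} y_i) is linear in k.
With k=0 it equals 161; the coefficient of k is -9 (from the two edges through A_4).
So -9·k + 161 = 2·112 = 224 ⇒ k = -7.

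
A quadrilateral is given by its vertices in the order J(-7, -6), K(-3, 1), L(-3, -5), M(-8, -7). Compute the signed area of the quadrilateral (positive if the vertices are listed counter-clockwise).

Apply the surveyor's formula: 2A = Σ (x_i·y_{i+1} − x_{i+1}·y_i), indices taken mod 4.
Σ = (-25) + (18) + (-19) + (-1) = -27
Signed area = Σ/2 = -13.5 (negative ⇒ clockwise traversal).

-13.5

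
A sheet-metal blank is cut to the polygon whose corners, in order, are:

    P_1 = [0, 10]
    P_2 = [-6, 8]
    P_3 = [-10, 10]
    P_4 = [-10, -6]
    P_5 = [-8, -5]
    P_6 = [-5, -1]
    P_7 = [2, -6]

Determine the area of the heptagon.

138.5

Apply the shoelace (surveyor's) formula: 2A = Σ (x_i·y_{i+1} − x_{i+1}·y_i), indices taken mod 7.
Σ = (60) + (20) + (160) + (2) + (-17) + (32) + (20) = 277
Area = |Σ|/2 = 138.5.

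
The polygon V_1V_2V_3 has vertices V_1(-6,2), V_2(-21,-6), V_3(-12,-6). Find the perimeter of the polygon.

36

|V_1V_2| = √((-15)² + (-8)²) = √289 = 17
|V_2V_3| = √((9)² + (0)²) = √81 = 9
|V_3V_1| = √((6)² + (8)²) = √100 = 10
Perimeter = 17 + 9 + 10 = 36.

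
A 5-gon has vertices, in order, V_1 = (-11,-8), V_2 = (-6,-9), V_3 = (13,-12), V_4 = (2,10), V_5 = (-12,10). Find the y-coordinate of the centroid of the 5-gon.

Apply the surveyor's formula. First the cross-terms c_i = x_i·y_{i+1} − x_{i+1}·y_i:
  51, 189, 154, 140, 206  ⇒  2A = 740, A = 370.
Then Σ (y_i + y_{i+1})·c_i = -1932, so ȳ = -1932 / (6·370) = -161/185.

-161/185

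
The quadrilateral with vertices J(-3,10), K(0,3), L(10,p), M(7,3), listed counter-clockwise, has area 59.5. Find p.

Write out the shoelace sum; only the two edges meeting at L involve p:
2·Area = [(0·p − 10·3) + (10·3 − 7·p)] + 70
       = -7·p + 70 = 119
⇒ p = -7.

-7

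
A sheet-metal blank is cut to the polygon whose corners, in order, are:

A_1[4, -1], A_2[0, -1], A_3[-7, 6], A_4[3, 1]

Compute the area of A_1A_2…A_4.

Apply the shoelace (surveyor's) formula: 2A = Σ (x_i·y_{i+1} − x_{i+1}·y_i), indices taken mod 4.
Σ = (-4) + (-7) + (-25) + (-7) = -43
Area = |Σ|/2 = 21.5.

21.5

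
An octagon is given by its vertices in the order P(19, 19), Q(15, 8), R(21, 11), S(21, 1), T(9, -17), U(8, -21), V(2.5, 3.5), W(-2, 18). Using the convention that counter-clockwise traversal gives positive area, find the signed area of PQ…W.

-506.25

Apply the shoelace (surveyor's) formula: 2A = Σ (x_i·y_{i+1} − x_{i+1}·y_i), indices taken mod 8.
Cross-terms: -133, -3, -210, -366, -53, 80.5, 52, -380  ⇒  Σ = -1012.5
Signed area = Σ/2 = -506.25 (negative ⇒ clockwise traversal).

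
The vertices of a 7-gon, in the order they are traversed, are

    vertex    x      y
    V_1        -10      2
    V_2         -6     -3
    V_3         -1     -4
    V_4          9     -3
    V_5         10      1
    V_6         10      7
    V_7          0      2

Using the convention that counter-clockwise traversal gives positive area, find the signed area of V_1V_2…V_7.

Σ = (42) + (21) + (39) + (39) + (60) + (20) + (20) = 241
Signed area = Σ/2 = 120.5 (positive ⇒ counter-clockwise traversal).

120.5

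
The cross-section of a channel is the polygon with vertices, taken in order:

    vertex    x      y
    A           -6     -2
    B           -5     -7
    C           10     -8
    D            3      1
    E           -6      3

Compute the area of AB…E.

110.5

Apply Gauss's area formula: 2A = Σ (x_i·y_{i+1} − x_{i+1}·y_i), indices taken mod 5.
Σ = (32) + (110) + (34) + (15) + (30) = 221
Area = |Σ|/2 = 110.5.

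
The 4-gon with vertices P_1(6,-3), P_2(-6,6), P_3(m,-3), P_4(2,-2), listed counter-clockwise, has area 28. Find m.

-1

Write out the shoelace sum; only the two edges meeting at P_3 involve m:
2·Area = [((-6)·(-3) − m·6) + (m·(-2) − 2·(-3))] + 24
       = -8·m + 48 = 56
⇒ m = -1.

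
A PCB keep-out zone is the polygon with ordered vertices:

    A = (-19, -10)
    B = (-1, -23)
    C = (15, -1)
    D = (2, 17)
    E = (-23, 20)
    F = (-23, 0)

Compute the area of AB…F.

Apply the shoelace formula: 2A = Σ (x_i·y_{i+1} − x_{i+1}·y_i), indices taken mod 6.
A→B: (-19)(-23) − (-1)(-10) = 427
B→C: (-1)(-1) − (15)(-23) = 346
C→D: (15)(17) − (2)(-1) = 257
D→E: (2)(20) − (-23)(17) = 431
E→F: (-23)(0) − (-23)(20) = 460
F→A: (-23)(-10) − (-19)(0) = 230
Σ = 2151
Area = |Σ|/2 = 1075.5.

1075.5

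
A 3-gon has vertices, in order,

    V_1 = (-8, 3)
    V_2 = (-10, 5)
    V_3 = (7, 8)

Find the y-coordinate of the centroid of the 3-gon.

16/3

Apply Gauss's area formula. First the cross-terms c_i = x_i·y_{i+1} − x_{i+1}·y_i:
  -10, -115, 85  ⇒  2A = -40, A = -20.
Then Σ (y_i + y_{i+1})·c_i = -640, so ȳ = -640 / (6·(-20)) = 16/3.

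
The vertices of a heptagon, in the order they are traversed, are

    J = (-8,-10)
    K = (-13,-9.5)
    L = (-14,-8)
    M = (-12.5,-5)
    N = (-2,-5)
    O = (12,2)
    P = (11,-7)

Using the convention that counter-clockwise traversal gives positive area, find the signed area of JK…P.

Apply the shoelace formula: 2A = Σ (x_i·y_{i+1} − x_{i+1}·y_i), indices taken mod 7.
Σ = (-54) + (-29) + (-30) + (52.5) + (56) + (-106) + (-166) = -276.5
Signed area = Σ/2 = -138.25 (negative ⇒ clockwise traversal).

-138.25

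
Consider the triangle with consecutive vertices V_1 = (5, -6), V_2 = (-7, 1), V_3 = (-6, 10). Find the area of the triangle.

57.5

V_1→V_2: (5)(1) − (-7)(-6) = -37
V_2→V_3: (-7)(10) − (-6)(1) = -64
V_3→V_1: (-6)(-6) − (5)(10) = -14
Σ = -115
Area = |Σ|/2 = 57.5.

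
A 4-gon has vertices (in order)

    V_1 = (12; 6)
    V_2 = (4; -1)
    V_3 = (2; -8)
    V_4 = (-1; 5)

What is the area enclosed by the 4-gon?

Cross-terms: -36, -30, 2, -66  ⇒  Σ = -130
Area = |Σ|/2 = 65.

65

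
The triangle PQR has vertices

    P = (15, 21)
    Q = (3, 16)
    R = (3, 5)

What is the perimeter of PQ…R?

|PQ| = √((-12)² + (-5)²) = √169 = 13
|QR| = √((0)² + (-11)²) = √121 = 11
|RP| = √((12)² + (16)²) = √400 = 20
Perimeter = 13 + 11 + 20 = 44.

44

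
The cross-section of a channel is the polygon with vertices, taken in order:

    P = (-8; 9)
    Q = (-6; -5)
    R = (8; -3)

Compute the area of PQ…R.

Cross-terms: 94, 58, 48  ⇒  Σ = 200
Area = |Σ|/2 = 100.

100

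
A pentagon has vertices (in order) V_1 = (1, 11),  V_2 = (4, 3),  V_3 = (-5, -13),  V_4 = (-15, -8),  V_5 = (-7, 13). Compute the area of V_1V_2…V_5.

Σ = (-41) + (-37) + (-155) + (-251) + (-90) = -574
Area = |Σ|/2 = 287.

287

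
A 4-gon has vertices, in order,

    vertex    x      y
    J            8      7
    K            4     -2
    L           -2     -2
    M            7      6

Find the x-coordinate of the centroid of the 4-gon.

Apply the shoelace (surveyor's) formula. First the cross-terms c_i = x_i·y_{i+1} − x_{i+1}·y_i:
  -44, -12, 2, 1  ⇒  2A = -53, A = -26.5.
Then Σ (x_i + x_{i+1})·c_i = -527, so x̄ = -527 / (6·(-26.5)) = 527/159.

527/159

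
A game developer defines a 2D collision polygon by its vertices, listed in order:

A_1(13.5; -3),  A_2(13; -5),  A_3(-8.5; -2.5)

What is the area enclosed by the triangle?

Σ = (-28.5) + (-75) + (59.25) = -44.25
Area = |Σ|/2 = 22.125.

22.125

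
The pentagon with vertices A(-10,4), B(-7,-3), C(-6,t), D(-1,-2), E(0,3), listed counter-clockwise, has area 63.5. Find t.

Write out the shoelace sum; only the two edges meeting at C involve t:
2·Area = [((-7)·t − (-6)·(-3)) + ((-6)·(-2) − (-1)·t)] + 85
       = -6·t + 79 = 127
⇒ t = -8.

-8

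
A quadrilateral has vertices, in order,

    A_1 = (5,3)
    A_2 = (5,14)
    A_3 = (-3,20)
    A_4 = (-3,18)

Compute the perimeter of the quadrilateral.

|A_1A_2| = √((0)² + (11)²) = √121 = 11
|A_2A_3| = √((-8)² + (6)²) = √100 = 10
|A_3A_4| = √((0)² + (-2)²) = √4 = 2
|A_4A_1| = √((8)² + (-15)²) = √289 = 17
Perimeter = 11 + 10 + 2 + 17 = 40.

40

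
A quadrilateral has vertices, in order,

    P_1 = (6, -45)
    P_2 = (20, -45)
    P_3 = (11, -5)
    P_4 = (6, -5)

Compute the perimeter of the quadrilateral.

100

|P_1P_2| = √((14)² + (0)²) = √196 = 14
|P_2P_3| = √((-9)² + (40)²) = √1681 = 41
|P_3P_4| = √((-5)² + (0)²) = √25 = 5
|P_4P_1| = √((0)² + (-40)²) = √1600 = 40
Perimeter = 14 + 41 + 5 + 40 = 100.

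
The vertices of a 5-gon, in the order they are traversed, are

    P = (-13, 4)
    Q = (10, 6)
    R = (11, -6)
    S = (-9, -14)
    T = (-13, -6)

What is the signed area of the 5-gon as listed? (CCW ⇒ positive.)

Σ = (-118) + (-126) + (-208) + (-128) + (-130) = -710
Signed area = Σ/2 = -355 (negative ⇒ clockwise traversal).

-355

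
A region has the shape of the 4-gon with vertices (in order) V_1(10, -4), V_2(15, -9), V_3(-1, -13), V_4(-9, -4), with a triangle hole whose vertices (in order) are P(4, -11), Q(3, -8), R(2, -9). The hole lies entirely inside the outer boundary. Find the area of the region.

Outer boundary:
Apply the shoelace formula: 2A = Σ (x_i·y_{i+1} − x_{i+1}·y_i), indices taken mod 4.
V_1→V_2: (10)(-9) − (15)(-4) = -30
V_2→V_3: (15)(-13) − (-1)(-9) = -204
V_3→V_4: (-1)(-4) − (-9)(-13) = -113
V_4→V_1: (-9)(-4) − (10)(-4) = 76
Σ = -271
Area = |Σ|/2 = 135.5.
Hole:
Apply the shoelace (surveyor's) formula: 2A = Σ (x_i·y_{i+1} − x_{i+1}·y_i), indices taken mod 3.
P→Q: (4)(-8) − (3)(-11) = 1
Q→R: (3)(-9) − (2)(-8) = -11
R→P: (2)(-11) − (4)(-9) = 14
Σ = 4
Area = |Σ|/2 = 2.
Net area = 135.5 − 2 = 133.5.

133.5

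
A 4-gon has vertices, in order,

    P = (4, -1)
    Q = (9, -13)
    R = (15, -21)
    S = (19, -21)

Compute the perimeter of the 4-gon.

|PQ| = √((5)² + (-12)²) = √169 = 13
|QR| = √((6)² + (-8)²) = √100 = 10
|RS| = √((4)² + (0)²) = √16 = 4
|SP| = √((-15)² + (20)²) = √625 = 25
Perimeter = 13 + 10 + 4 + 25 = 52.

52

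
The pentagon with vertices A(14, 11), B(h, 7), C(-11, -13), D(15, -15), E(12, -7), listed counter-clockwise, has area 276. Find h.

12

The doubled signed area Σ (x_i y_{i+1} − x_{i+1} y_i) is linear in h.
With h=0 it equals 840; the coefficient of h is -24 (from the two edges through B).
So -24·h + 840 = 2·276 = 552 ⇒ h = 12.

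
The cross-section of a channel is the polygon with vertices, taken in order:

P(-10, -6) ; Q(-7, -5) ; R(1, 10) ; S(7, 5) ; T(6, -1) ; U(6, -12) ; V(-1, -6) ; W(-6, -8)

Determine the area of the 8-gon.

Apply the shoelace (surveyor's) formula: 2A = Σ (x_i·y_{i+1} − x_{i+1}·y_i), indices taken mod 8.
Cross-terms: 8, -65, -65, -37, -66, -48, -28, -44  ⇒  Σ = -345
Area = |Σ|/2 = 172.5.

172.5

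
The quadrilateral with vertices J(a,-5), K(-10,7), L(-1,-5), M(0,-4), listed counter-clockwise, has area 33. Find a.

The doubled signed area Σ (x_i y_{i+1} − x_{i+1} y_i) is linear in a.
With a=0 it equals 11; the coefficient of a is 11 (from the two edges through J).
So 11·a + 11 = 2·33 = 66 ⇒ a = 5.

5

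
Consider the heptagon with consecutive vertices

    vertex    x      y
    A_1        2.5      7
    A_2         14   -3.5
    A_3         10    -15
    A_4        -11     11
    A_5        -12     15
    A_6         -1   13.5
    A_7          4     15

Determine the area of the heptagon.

Apply the surveyor's formula: 2A = Σ (x_i·y_{i+1} − x_{i+1}·y_i), indices taken mod 7.
Σ = (-106.75) + (-175) + (-55) + (-33) + (-147) + (-69) + (-9.5) = -595.25
Area = |Σ|/2 = 297.625.

297.625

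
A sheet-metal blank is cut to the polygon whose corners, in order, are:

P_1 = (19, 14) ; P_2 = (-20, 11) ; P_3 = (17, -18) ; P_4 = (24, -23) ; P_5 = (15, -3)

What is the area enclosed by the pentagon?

621.5

Apply the shoelace (surveyor's) formula: 2A = Σ (x_i·y_{i+1} − x_{i+1}·y_i), indices taken mod 5.
Cross-terms: 489, 173, 41, 273, 267  ⇒  Σ = 1243
Area = |Σ|/2 = 621.5.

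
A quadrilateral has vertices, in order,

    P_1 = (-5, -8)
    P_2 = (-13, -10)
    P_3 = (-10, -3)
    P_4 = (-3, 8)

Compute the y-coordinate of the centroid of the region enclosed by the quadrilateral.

-22/7

Apply the shoelace formula. First the cross-terms c_i = x_i·y_{i+1} − x_{i+1}·y_i:
  -54, -61, -89, 64  ⇒  2A = -140, A = -70.
Then Σ (y_i + y_{i+1})·c_i = 1320, so ȳ = 1320 / (6·(-70)) = -22/7.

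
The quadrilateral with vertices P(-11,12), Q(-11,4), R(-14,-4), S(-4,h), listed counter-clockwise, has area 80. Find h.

-12

Write out the shoelace sum; only the two edges meeting at S involve h:
2·Area = [((-14)·h − (-4)·(-4)) + ((-4)·12 − (-11)·h)] + 188
       = -3·h + 124 = 160
⇒ h = -12.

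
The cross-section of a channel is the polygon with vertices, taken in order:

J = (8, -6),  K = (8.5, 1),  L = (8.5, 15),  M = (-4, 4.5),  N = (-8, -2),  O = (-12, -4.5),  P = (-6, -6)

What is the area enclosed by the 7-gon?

230.625

Apply Gauss's area formula: 2A = Σ (x_i·y_{i+1} − x_{i+1}·y_i), indices taken mod 7.
Cross-terms: 59, 119, 98.25, 44, 12, 45, 84  ⇒  Σ = 461.25
Area = |Σ|/2 = 230.625.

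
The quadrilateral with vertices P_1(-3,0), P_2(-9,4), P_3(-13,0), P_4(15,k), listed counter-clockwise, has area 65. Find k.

-9

Write out the shoelace sum; only the two edges meeting at P_4 involve k:
2·Area = [((-13)·k − 15·0) + (15·0 − (-3)·k)] + 40
       = -10·k + 40 = 130
⇒ k = -9.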